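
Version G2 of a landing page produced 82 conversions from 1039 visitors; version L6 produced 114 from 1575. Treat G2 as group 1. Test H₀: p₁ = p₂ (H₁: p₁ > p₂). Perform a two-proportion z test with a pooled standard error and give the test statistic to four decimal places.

p̂₁ = 82/1039 ≈ 0.078922, p̂₂ = 114/1575 ≈ 0.072381.
Pooled p̂ = (82+114)/(1039+1575) = 196/2614 = 0.074981.
SE = √(0.0693587 × 0.00159738) = 0.010526.
z = (0.078922 − 0.072381)/0.010526 = 0.006541/0.010526 = 0.6214.

z = 0.6214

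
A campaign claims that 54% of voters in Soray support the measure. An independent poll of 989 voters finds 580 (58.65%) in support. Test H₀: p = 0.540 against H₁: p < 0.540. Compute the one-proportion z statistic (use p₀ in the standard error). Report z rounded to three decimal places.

p̂ = 580/989 = 0.58645.
Under H₀, SE = √(0.54·0.46/989) = √(0.000251163) = 0.01585.
z = (0.58645 − 0.54)/0.01585 = 0.04645/0.01585 = 2.931.
p-value = P(Z < 2.931) ≈ 0.9983.

z = 2.931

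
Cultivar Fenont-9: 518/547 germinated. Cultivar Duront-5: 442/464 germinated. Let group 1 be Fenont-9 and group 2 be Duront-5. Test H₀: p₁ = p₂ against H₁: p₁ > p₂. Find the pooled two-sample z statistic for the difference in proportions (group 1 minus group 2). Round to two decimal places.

p̂₁ = 518/547 = 0.9470, p̂₂ = 442/464 = 0.9526.
Pooled p̂ = (518+442)/(547+464) = 960/1011 = 0.9496.
SE = √(0.0479004 × 0.00398333) = 0.0138.
z = (0.9470 − 0.9526)/0.0138 = -0.0056/0.0138 = -0.41.
p-value = P(Z > -0.406) ≈ 0.6575.

z = -0.41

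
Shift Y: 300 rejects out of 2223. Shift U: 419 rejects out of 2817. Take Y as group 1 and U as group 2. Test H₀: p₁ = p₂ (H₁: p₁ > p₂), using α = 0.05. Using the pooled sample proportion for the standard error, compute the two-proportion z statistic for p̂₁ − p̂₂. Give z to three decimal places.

p̂₁ = 300/2223 = 0.13495, p̂₂ = 419/2817 = 0.14874.
Pooled p̂ = (300+419)/(2223+2817) = 719/5040 = 0.14266.
SE = √(0.122307 × 0.00080483) = 0.00992.
z = (0.13495 − 0.14874)/0.00992 = -0.01379/0.00992 = -1.390.
p-value = P(Z > -1.390) ≈ 0.9177. With α = 0.05, fail to reject H₀.

z = -1.390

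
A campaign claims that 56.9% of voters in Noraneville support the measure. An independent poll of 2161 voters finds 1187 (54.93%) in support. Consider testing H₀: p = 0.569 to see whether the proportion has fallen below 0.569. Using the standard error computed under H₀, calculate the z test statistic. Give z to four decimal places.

p̂ = 1187/2161 = 0.5492827.
Standard error under H₀: √(0.569×0.431/2161) = 0.0106529.
z = (0.5492827 − 0.569)/0.0106529 = -0.0197173/0.0106529 = -1.8509.
p-value = P(Z < -1.851) ≈ 0.0321.

z = -1.8509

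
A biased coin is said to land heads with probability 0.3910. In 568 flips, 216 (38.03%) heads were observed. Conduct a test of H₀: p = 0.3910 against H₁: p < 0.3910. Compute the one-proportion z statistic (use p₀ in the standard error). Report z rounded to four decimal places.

z = -0.5235

p̂ = 216/568 ≈ 0.380282.
Standard error under H₀: √(0.391×0.609/568) = 0.020475.
z = (0.380282 − 0.391)/0.020475 = -0.010718/0.020475 = -0.5235.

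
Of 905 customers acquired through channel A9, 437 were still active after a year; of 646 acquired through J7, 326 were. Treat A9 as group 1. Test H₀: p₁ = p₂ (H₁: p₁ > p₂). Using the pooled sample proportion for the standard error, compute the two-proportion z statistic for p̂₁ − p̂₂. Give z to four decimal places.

p̂₁ = 437/905 = 0.482873, p̂₂ = 326/646 = 0.504644.
Pooled p̂ = (437+326)/(905+646) = 763/1551 = 0.491941.
SE = √(0.249935 × 0.00265296) = 0.025750.
z = (0.482873 − 0.504644)/0.025750 = -0.021771/0.025750 = -0.8455.
p-value = P(Z > -0.845) ≈ 0.8011.

z = -0.8455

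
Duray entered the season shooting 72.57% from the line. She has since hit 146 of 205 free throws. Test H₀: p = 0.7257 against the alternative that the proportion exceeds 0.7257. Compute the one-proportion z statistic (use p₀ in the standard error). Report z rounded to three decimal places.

p̂ = 146/205 = 0.71220.
Under H₀, SE = √(0.7257·0.2743/205) = √(0.000971022) = 0.03116.
z = (0.71220 − 0.7257)/0.03116 = -0.01350/0.03116 = -0.433.

z = -0.433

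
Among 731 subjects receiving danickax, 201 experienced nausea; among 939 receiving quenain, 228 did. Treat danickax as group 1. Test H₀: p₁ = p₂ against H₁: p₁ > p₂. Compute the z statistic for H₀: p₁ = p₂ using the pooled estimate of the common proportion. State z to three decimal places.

z = 1.492

p̂₁ = 201/731 ≈ 0.27497, p̂₂ = 228/939 ≈ 0.24281.
Pooled p̂ = (201+228)/(731+939) = 429/1670 = 0.25689.
SE = √(0.190896 × 0.00243295) = 0.02155.
z = (0.27497 − 0.24281)/0.02155 = 0.03216/0.02155 = 1.492.
p-value = P(Z > 1.492) ≈ 0.0678.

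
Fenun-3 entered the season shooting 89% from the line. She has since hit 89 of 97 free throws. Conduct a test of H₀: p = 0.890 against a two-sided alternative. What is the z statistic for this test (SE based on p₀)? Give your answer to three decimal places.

p̂ = 89/97 ≈ 0.917526.
Standard error under H₀: √(0.89×0.11/97) = 0.031769.
z = (0.917526 − 0.89)/0.031769 = 0.027526/0.031769 = 0.866.

z = 0.866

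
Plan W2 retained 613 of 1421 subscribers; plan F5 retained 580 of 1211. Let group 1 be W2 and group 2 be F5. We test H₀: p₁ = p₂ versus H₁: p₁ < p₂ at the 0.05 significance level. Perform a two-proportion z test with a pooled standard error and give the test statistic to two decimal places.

p̂₁ = 613/1421 ≈ 0.4314, p̂₂ = 580/1211 ≈ 0.4789.
Pooled p̂ = (613+580)/(1421+1211) = 1193/2632 = 0.4533.
SE = √(p̂(1−p̂)(1/n₁+1/n₂)) = √(0.4533·0.5467·0.00152949) = √(0.000379033) = 0.0195.
z = (0.4314 − 0.4789)/0.0195 = -0.0475/0.0195 = -2.44.
p-value = P(Z < -2.443) ≈ 0.0073, so at α = 0.05 we reject H₀.

z = -2.44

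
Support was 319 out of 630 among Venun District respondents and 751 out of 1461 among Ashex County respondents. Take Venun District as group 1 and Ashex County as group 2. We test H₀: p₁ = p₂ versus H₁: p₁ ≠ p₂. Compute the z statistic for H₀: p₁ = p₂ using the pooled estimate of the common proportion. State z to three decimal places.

z = -0.322

p̂₁ = 319/630 ≈ 0.50635, p̂₂ = 751/1461 ≈ 0.51403.
Pooled p̂ = (319+751)/(630+1461) = 1070/2091 = 0.51172.
SE = √(p̂(1−p̂)(1/n₁+1/n₂)) = √(0.51172·0.48828·0.00227176) = √(0.000567629) = 0.02382.
z = (0.50635 − 0.51403)/0.02382 = -0.00768/0.02382 = -0.322.
p-value = 2·P(Z > 0.322) ≈ 0.7471.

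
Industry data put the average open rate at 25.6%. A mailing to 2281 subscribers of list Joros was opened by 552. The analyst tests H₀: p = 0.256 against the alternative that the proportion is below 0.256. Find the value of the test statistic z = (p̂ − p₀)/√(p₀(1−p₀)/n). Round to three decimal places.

z = -1.532

p̂ = 552/2281 ≈ 0.24200.
Standard error under H₀: √(0.256×0.744/2281) = 0.00914.
z = (0.24200 − 0.256)/0.00914 = -0.01400/0.00914 = -1.532.
p-value = P(Z < -1.532) ≈ 0.0627.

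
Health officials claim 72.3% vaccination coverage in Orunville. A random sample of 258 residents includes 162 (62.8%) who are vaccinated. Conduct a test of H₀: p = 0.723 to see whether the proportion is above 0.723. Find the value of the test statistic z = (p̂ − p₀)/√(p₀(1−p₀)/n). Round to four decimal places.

z = -3.4131

p̂ = 162/258 = 0.627907.
Under H₀, SE = √(0.723·0.277/258) = √(0.000776244) = 0.027861.
z = (0.627907 − 0.723)/0.027861 = -0.095093/0.027861 = -3.4131.
p-value = P(Z > -3.413) ≈ 0.9997.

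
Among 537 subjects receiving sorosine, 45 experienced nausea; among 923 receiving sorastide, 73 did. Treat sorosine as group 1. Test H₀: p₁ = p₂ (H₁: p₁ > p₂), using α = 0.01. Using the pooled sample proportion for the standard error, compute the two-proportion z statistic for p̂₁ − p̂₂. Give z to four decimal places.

z = 0.3183

p̂₁ = 45/537 = 0.083799, p̂₂ = 73/923 = 0.079090.
Pooled p̂ = (45+73)/(537+923) = 118/1460 = 0.080822.
SE = √(0.0742897 × 0.00294562) = 0.014793.
z = (0.083799 − 0.079090)/0.014793 = 0.004709/0.014793 = 0.3183.
p-value = P(Z > 0.318) ≈ 0.3751. With α = 0.01, fail to reject H₀.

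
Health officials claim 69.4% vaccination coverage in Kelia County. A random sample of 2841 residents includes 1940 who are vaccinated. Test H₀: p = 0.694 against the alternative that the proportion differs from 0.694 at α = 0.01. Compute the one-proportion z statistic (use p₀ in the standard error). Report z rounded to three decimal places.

z = -1.289

p̂ = 1940/2841 = 0.682858.
SE = √(p₀(1−p₀)/n) = √(0.21236/2841) = 0.008646.
z = (0.682858 − 0.694)/0.008646 = -0.011142/0.008646 = -1.289.
p-value = 2·P(Z > 1.289) ≈ 0.1975, so at α = 0.01 we fail to reject H₀.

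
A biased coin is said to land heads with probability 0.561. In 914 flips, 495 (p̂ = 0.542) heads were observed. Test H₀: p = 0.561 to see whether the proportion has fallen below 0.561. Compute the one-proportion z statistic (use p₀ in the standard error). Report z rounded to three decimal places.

z = -1.183

p̂ = 495/914 ≈ 0.54158.
SE = √(p₀(1−p₀)/n) = √(0.24628/914) = 0.01641.
z = (0.54158 − 0.561)/0.01641 = -0.01942/0.01641 = -1.183.
p-value = P(Z < -1.183) ≈ 0.1183.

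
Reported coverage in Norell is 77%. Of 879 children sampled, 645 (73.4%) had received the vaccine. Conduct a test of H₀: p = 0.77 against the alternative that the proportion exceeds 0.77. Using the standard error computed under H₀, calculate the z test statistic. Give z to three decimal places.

p̂ = 645/879 = 0.733788.
Under H₀, SE = √(0.77·0.23/879) = √(0.000201479) = 0.014194.
z = (0.733788 − 0.77)/0.014194 = -0.036212/0.014194 = -2.551.

z = -2.551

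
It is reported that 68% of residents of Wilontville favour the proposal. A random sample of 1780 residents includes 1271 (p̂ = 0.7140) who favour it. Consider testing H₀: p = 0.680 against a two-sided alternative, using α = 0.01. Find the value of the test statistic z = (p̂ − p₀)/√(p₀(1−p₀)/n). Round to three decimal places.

p̂ = 1271/1780 = 0.714045.
SE = √(p₀(1−p₀)/n) = √(0.2176/1780) = 0.011057.
z = (0.714045 − 0.68)/0.011057 = 0.034045/0.011057 = 3.079.
p-value = 2·P(Z > 3.079) ≈ 0.0021, so at α = 0.01 we reject H₀.

z = 3.079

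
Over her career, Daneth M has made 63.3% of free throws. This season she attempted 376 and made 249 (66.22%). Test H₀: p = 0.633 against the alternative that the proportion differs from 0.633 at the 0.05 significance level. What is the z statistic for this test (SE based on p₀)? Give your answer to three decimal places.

p̂ = 249/376 ≈ 0.66223.
Standard error under H₀: √(0.633×0.367/376) = 0.02486.
z = (0.66223 − 0.633)/0.02486 = 0.02923/0.02486 = 1.176.
Two-sided p-value ≈ 2·Φ(−1.176) = 0.2396; since p > α = 0.05, fail to reject H₀.

z = 1.176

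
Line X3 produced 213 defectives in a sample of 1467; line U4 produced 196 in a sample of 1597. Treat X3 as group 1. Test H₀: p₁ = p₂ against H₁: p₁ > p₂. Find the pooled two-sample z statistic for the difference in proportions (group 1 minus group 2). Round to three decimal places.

p̂₁ = 213/1467 = 0.14519, p̂₂ = 196/1597 = 0.12273.
Pooled p̂ = (213+196)/(1467+1597) = 409/3064 = 0.13349.
SE = √(p̂(1−p̂)(1/n₁+1/n₂)) = √(0.13349·0.86651·0.00130784) = √(0.000151274) = 0.01230.
z = (0.14519 − 0.12273)/0.01230 = 0.02246/0.01230 = 1.826.
p-value = P(Z > 1.826) ≈ 0.0339.

z = 1.826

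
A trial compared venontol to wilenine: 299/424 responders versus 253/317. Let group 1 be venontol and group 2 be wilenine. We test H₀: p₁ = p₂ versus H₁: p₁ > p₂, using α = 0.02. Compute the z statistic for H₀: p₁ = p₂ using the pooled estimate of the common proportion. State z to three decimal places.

p̂₁ = 299/424 = 0.70519, p̂₂ = 253/317 = 0.79811.
Pooled p̂ = (299+253)/(424+317) = 552/741 = 0.74494.
SE = √(p̂(1−p̂)(1/n₁+1/n₂)) = √(0.74494·0.25506·0.00551306) = √(0.00104751) = 0.03237.
z = (0.70519 − 0.79811)/0.03237 = -0.09292/0.03237 = -2.871.
p-value = P(Z > -2.871) ≈ 0.9980. With α = 0.02, fail to reject H₀.

z = -2.871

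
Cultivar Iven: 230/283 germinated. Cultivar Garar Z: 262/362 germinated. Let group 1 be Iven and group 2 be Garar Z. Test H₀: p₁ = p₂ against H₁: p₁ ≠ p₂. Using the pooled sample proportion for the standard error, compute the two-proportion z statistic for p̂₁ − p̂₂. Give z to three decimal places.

p̂₁ = 230/283 = 0.81272, p̂₂ = 262/362 = 0.72376.
Pooled p̂ = (230+262)/(283+362) = 492/645 = 0.76279.
SE = √(p̂(1−p̂)(1/n₁+1/n₂)) = √(0.76279·0.23721·0.006296) = √(0.0011392) = 0.03375.
z = (0.81272 − 0.72376)/0.03375 = 0.08896/0.03375 = 2.636.
p-value = 2·P(Z > 2.636) ≈ 0.0084.

z = 2.636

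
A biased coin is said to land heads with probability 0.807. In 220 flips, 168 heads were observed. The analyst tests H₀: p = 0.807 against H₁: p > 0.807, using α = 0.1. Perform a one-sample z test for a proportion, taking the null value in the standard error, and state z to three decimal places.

p̂ = 168/220 = 0.763636.
SE = √(p₀(1−p₀)/n) = √(0.15575/220) = 0.026608.
z = (0.763636 − 0.807)/0.026608 = -0.043364/0.026608 = -1.630.
p-value = P(Z > -1.630) ≈ 0.9484; since p > α = 0.1, fail to reject H₀.

z = -1.630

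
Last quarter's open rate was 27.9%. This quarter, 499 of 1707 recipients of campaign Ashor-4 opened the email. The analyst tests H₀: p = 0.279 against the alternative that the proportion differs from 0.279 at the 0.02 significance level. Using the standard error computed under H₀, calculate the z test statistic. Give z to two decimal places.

z = 1.23

p̂ = 499/1707 = 0.29233.
Under H₀, SE = √(0.279·0.721/1707) = √(0.000117844) = 0.01086.
z = (0.29233 − 0.279)/0.01086 = 0.01333/0.01086 = 1.23.
Two-sided p-value ≈ 2·Φ(−1.228) = 0.2196; since p > α = 0.02, fail to reject H₀.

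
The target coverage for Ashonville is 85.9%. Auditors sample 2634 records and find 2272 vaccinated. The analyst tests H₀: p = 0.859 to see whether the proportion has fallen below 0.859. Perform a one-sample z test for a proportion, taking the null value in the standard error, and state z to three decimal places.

z = 0.526

p̂ = 2272/2634 = 0.862566.
Standard error under H₀: √(0.859×0.141/2634) = 0.006781.
z = (0.862566 − 0.859)/0.006781 = 0.003566/0.006781 = 0.526.
p-value = P(Z < 0.526) ≈ 0.7005.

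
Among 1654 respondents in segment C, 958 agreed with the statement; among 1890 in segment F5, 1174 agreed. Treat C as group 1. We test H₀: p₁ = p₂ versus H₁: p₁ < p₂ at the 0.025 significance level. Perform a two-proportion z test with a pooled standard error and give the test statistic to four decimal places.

p̂₁ = 958/1654 = 0.579202, p̂₂ = 1174/1890 = 0.621164.
Pooled p̂ = (958+1174)/(1654+1890) = 2132/3544 = 0.601580.
SE = √(p̂(1−p̂)(1/n₁+1/n₂)) = √(0.601580·0.398420·0.0011337) = √(0.000271726) = 0.016484.
z = (0.579202 − 0.621164)/0.016484 = -0.041962/0.016484 = -2.5456.
p-value = P(Z < -2.546) ≈ 0.0055, so at α = 0.025 we reject H₀.

z = -2.5456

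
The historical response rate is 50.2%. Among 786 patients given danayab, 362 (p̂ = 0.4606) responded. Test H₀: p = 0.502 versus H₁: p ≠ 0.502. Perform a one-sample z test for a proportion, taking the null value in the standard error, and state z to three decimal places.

z = -2.324

p̂ = 362/786 = 0.46056.
Under H₀, SE = √(0.502·0.498/786) = √(0.000318061) = 0.01783.
z = (0.46056 − 0.502)/0.01783 = -0.04144/0.01783 = -2.324.
p-value = 2·P(Z > 2.324) ≈ 0.0201.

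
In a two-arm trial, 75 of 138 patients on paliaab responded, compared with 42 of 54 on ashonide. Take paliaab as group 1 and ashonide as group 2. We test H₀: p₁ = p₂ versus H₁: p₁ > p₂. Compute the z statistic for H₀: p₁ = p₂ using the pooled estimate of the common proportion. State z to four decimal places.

p̂₁ = 75/138 = 0.543478, p̂₂ = 42/54 = 0.777778.
Pooled p̂ = (75+42)/(138+54) = 117/192 = 0.609375.
SE = √(p̂(1−p̂)(1/n₁+1/n₂)) = √(0.609375·0.390625·0.0257649) = √(0.006133) = 0.078313.
z = (0.543478 − 0.777778)/0.078313 = -0.234300/0.078313 = -2.9918.

z = -2.9918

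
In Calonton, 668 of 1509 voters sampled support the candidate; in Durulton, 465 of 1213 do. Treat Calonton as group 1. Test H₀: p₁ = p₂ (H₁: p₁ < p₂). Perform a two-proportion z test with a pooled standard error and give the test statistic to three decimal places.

z = 3.121

p̂₁ = 668/1509 = 0.44268, p̂₂ = 465/1213 = 0.38335.
Pooled p̂ = (668+465)/(1509+1213) = 1133/2722 = 0.41624.
SE = √(p̂(1−p̂)(1/n₁+1/n₂)) = √(0.41624·0.58376·0.00148709) = √(0.00036134) = 0.01901.
z = (0.44268 − 0.38335)/0.01901 = 0.05933/0.01901 = 3.121.
p-value = P(Z < 3.121) ≈ 0.9991.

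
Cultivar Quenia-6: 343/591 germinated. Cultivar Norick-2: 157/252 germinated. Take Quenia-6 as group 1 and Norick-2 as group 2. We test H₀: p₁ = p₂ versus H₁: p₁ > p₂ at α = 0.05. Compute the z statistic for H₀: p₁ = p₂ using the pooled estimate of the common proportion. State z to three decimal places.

z = -1.154

p̂₁ = 343/591 = 0.58037, p̂₂ = 157/252 = 0.62302.
Pooled p̂ = (343+157)/(591+252) = 500/843 = 0.59312.
SE = √(p̂(1−p̂)(1/n₁+1/n₂)) = √(0.59312·0.40688·0.0056603) = √(0.00136599) = 0.03696.
z = (0.58037 − 0.62302)/0.03696 = -0.04265/0.03696 = -1.154.
p-value = P(Z > -1.154) ≈ 0.8757. With α = 0.05, fail to reject H₀.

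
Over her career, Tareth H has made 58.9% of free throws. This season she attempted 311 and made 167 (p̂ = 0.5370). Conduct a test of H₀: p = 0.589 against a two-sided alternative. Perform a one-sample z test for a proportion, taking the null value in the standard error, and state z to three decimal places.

p̂ = 167/311 = 0.53698.
Under H₀, SE = √(0.589·0.411/311) = √(0.000778389) = 0.02790.
z = (0.53698 − 0.589)/0.02790 = -0.05202/0.02790 = -1.865.
Two-sided p-value ≈ 2·Φ(−1.865) = 0.0622.

z = -1.865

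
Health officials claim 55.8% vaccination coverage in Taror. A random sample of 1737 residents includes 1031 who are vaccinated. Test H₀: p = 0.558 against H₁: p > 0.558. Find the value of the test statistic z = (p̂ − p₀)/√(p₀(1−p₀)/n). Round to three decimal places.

z = 2.984

p̂ = 1031/1737 ≈ 0.593552.
SE = √(p₀(1−p₀)/n) = √(0.24664/1737) = 0.011916.
z = (0.593552 − 0.558)/0.011916 = 0.035552/0.011916 = 2.984.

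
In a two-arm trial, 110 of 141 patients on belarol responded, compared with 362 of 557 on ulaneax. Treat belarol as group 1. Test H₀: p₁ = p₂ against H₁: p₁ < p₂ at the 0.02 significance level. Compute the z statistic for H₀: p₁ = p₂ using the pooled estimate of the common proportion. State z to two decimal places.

z = 2.95

p̂₁ = 110/141 = 0.7801, p̂₂ = 362/557 = 0.6499.
Pooled p̂ = (110+362)/(141+557) = 472/698 = 0.6762.
SE = √(0.218947 × 0.00888753) = 0.0441.
z = (0.7801 − 0.6499)/0.0441 = 0.1302/0.0441 = 2.95.
p-value = P(Z < 2.952) ≈ 0.9984. With α = 0.02, fail to reject H₀.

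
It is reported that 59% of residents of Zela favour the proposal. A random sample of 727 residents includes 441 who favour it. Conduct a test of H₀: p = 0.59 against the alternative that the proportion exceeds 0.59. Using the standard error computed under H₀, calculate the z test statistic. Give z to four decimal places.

z = 0.9102

p̂ = 441/727 ≈ 0.6066025.
Standard error under H₀: √(0.59×0.41/727) = 0.0182411.
z = (0.6066025 − 0.59)/0.0182411 = 0.0166025/0.0182411 = 0.9102.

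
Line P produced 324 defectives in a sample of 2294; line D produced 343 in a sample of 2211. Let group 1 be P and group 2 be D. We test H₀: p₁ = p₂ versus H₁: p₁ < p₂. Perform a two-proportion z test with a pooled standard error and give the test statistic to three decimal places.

p̂₁ = 324/2294 = 0.14124, p̂₂ = 343/2211 = 0.15513.
Pooled p̂ = (324+343)/(2294+2211) = 667/4505 = 0.14806.
SE = √(0.126137 × 0.000888204) = 0.01058.
z = (0.14124 − 0.15513)/0.01058 = -0.01389/0.01058 = -1.313.

z = -1.313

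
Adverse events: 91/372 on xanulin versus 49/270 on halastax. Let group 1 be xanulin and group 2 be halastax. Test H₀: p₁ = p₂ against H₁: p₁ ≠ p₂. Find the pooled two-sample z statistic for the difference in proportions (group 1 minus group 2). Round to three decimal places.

z = 1.913

p̂₁ = 91/372 = 0.24462, p̂₂ = 49/270 = 0.18148.
Pooled p̂ = (91+49)/(372+270) = 140/642 = 0.21807.
SE = √(0.170515 × 0.00639188) = 0.03301.
z = (0.24462 − 0.18148)/0.03301 = 0.06314/0.03301 = 1.913.
p-value = 2·P(Z > 1.913) ≈ 0.0558.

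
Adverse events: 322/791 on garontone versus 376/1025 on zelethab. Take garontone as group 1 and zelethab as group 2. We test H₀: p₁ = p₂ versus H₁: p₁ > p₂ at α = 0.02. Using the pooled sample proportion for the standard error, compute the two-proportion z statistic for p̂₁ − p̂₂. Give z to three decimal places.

z = 1.748

p̂₁ = 322/791 ≈ 0.40708, p̂₂ = 376/1025 ≈ 0.36683.
Pooled p̂ = (322+376)/(791+1025) = 698/1816 = 0.38436.
SE = √(p̂(1−p̂)(1/n₁+1/n₂)) = √(0.38436·0.61564·0.00223983) = √(0.000530006) = 0.02302.
z = (0.40708 − 0.36683)/0.02302 = 0.04025/0.02302 = 1.748.
p-value = P(Z > 1.748) ≈ 0.0402. With α = 0.02, fail to reject H₀.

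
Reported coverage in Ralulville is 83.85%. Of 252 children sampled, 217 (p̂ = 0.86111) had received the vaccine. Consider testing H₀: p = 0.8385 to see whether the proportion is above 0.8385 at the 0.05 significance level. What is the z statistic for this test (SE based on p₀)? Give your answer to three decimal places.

z = 0.975

p̂ = 217/252 ≈ 0.86111.
SE = √(p₀(1−p₀)/n) = √(0.13542/252) = 0.02318.
z = (0.86111 − 0.8385)/0.02318 = 0.02261/0.02318 = 0.975.
p-value = P(Z > 0.975) ≈ 0.1647. With α = 0.05, fail to reject H₀.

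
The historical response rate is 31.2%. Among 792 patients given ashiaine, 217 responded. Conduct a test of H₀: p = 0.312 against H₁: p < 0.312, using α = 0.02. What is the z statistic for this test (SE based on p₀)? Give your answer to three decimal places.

p̂ = 217/792 = 0.27399.
SE = √(p₀(1−p₀)/n) = √(0.21466/792) = 0.01646.
z = (0.27399 − 0.312)/0.01646 = -0.03801/0.01646 = -2.309.
p-value = P(Z < -2.309) ≈ 0.0105, so at α = 0.02 we reject H₀.

z = -2.309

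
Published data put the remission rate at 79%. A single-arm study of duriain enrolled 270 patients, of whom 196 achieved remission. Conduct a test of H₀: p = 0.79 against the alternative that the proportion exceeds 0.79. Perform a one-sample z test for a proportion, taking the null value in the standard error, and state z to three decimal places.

p̂ = 196/270 ≈ 0.72593.
Under H₀, SE = √(0.79·0.21/270) = √(0.000614444) = 0.02479.
z = (0.72593 − 0.79)/0.02479 = -0.06407/0.02479 = -2.585.
p-value = P(Z > -2.585) ≈ 0.9951.

z = -2.585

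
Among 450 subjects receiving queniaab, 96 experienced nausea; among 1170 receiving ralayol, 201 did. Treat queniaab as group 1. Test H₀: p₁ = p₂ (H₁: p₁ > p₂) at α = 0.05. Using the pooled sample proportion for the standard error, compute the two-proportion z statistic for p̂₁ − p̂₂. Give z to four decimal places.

z = 1.9353

p̂₁ = 96/450 = 0.2133333, p̂₂ = 201/1170 = 0.1717949.
Pooled p̂ = (96+201)/(450+1170) = 297/1620 = 0.1833333.
SE = √(0.149722 × 0.00307692) = 0.0214635.
z = (0.2133333 − 0.1717949)/0.0214635 = 0.0415384/0.0214635 = 1.9353.
p-value = P(Z > 1.935) ≈ 0.0265. With α = 0.05, reject H₀.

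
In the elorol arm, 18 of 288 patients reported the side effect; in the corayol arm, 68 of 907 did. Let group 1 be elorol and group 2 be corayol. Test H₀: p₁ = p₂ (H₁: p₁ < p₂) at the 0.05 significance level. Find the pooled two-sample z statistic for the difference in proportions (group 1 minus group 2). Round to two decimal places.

p̂₁ = 18/288 ≈ 0.0625, p̂₂ = 68/907 ≈ 0.0750.
Pooled p̂ = (18+68)/(288+907) = 86/1195 = 0.0720.
SE = √(p̂(1−p̂)(1/n₁+1/n₂)) = √(0.0720·0.9280·0.00457476) = √(0.000305536) = 0.0175.
z = (0.0625 − 0.0750)/0.0175 = -0.0125/0.0175 = -0.71.
p-value = P(Z < -0.714) ≈ 0.2378, so at α = 0.05 we fail to reject H₀.

z = -0.71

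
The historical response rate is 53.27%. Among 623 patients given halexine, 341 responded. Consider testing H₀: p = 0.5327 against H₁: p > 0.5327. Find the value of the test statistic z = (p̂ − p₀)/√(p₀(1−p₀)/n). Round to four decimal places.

z = 0.7330

p̂ = 341/623 ≈ 0.547352.
SE = √(p₀(1−p₀)/n) = √(0.24893/623) = 0.019989.
z = (0.547352 − 0.5327)/0.019989 = 0.014652/0.019989 = 0.7330.
p-value = P(Z > 0.733) ≈ 0.2318.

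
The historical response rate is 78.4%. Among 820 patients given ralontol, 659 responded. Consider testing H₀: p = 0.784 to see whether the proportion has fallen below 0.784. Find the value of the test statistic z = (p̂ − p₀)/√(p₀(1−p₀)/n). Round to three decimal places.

z = 1.368

p̂ = 659/820 = 0.80366.
Standard error under H₀: √(0.784×0.216/820) = 0.01437.
z = (0.80366 − 0.784)/0.01437 = 0.01966/0.01437 = 1.368.
p-value = P(Z < 1.368) ≈ 0.9143.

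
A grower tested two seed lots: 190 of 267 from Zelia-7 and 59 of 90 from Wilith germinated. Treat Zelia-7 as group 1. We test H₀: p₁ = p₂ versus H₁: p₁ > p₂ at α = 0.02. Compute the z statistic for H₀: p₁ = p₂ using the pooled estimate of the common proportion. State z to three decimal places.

z = 1.001

p̂₁ = 190/267 ≈ 0.71161, p̂₂ = 59/90 ≈ 0.65556.
Pooled p̂ = (190+59)/(267+90) = 249/357 = 0.69748.
SE = √(0.211002 × 0.0148564) = 0.05599.
z = (0.71161 − 0.65556)/0.05599 = 0.05605/0.05599 = 1.001.
p-value = P(Z > 1.001) ≈ 0.1584, so at α = 0.02 we fail to reject H₀.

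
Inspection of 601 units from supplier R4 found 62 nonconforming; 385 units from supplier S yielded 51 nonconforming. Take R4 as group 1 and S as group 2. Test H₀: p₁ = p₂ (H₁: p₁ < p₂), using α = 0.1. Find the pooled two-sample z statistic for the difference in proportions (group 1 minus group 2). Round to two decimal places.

p̂₁ = 62/601 ≈ 0.1032, p̂₂ = 51/385 ≈ 0.1325.
Pooled p̂ = (62+51)/(601+385) = 113/986 = 0.1146.
SE = √(0.10147 × 0.0042613) = 0.0208.
z = (0.1032 − 0.1325)/0.0208 = -0.0293/0.0208 = -1.41.
p-value = P(Z < -1.409) ≈ 0.0794; since p < α = 0.1, reject H₀.

z = -1.41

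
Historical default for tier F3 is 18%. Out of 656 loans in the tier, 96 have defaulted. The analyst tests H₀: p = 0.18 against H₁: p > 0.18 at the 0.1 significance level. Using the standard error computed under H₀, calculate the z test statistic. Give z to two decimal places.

z = -2.24

p̂ = 96/656 = 0.14634.
SE = √(p₀(1−p₀)/n) = √(0.1476/656) = 0.01500.
z = (0.14634 − 0.18)/0.01500 = -0.03366/0.01500 = -2.24.
p-value = P(Z > -2.244) ≈ 0.9876, so at α = 0.1 we fail to reject H₀.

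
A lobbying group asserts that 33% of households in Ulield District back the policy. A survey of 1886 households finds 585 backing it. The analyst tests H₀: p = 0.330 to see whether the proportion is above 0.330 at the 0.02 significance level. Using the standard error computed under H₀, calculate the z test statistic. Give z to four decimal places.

z = -1.8305

p̂ = 585/1886 = 0.3101803.
Under H₀, SE = √(0.33·0.67/1886) = √(0.000117232) = 0.0108274.
z = (0.3101803 − 0.33)/0.0108274 = -0.0198197/0.0108274 = -1.8305.
p-value = P(Z > -1.831) ≈ 0.9664; since p > α = 0.02, fail to reject H₀.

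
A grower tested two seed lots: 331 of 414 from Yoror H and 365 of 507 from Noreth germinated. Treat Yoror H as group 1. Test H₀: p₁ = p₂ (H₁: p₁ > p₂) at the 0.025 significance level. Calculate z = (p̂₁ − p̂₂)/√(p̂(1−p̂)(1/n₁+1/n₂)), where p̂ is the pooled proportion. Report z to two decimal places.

p̂₁ = 331/414 ≈ 0.79952, p̂₂ = 365/507 ≈ 0.71992.
Pooled p̂ = (331+365)/(414+507) = 696/921 = 0.75570.
SE = √(0.184617 × 0.00438785) = 0.02846.
z = (0.79952 − 0.71992)/0.02846 = 0.07960/0.02846 = 2.80.
p-value = P(Z > 2.797) ≈ 0.0026, so at α = 0.025 we reject H₀.

z = 2.80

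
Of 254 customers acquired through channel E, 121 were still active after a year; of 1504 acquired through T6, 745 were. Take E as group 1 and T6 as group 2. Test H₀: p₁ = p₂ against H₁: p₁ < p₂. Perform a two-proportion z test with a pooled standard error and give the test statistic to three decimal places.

z = -0.559

p̂₁ = 121/254 = 0.47638, p̂₂ = 745/1504 = 0.49535.
Pooled p̂ = (121+745)/(254+1504) = 866/1758 = 0.49261.
SE = √(0.249945 × 0.0046019) = 0.03391.
z = (0.47638 − 0.49535)/0.03391 = -0.01897/0.03391 = -0.559.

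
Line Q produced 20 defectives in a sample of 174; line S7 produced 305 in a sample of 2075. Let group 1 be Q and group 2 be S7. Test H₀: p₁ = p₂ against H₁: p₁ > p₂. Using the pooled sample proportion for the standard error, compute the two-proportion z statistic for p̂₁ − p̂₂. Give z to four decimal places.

p̂₁ = 20/174 ≈ 0.114943, p̂₂ = 305/2075 ≈ 0.146988.
Pooled p̂ = (20+305)/(174+2075) = 325/2249 = 0.144509.
SE = √(p̂(1−p̂)(1/n₁+1/n₂)) = √(0.144509·0.855491·0.00622905) = √(0.000770073) = 0.027750.
z = (0.114943 − 0.146988)/0.027750 = -0.032045/0.027750 = -1.1548.
p-value = P(Z > -1.155) ≈ 0.8759.

z = -1.1548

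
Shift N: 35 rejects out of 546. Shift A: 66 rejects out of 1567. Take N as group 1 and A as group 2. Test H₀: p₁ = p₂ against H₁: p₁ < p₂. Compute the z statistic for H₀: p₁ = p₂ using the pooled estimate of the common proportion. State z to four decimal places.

z = 2.0735

p̂₁ = 35/546 ≈ 0.0641026, p̂₂ = 66/1567 ≈ 0.0421187.
Pooled p̂ = (35+66)/(546+1567) = 101/2113 = 0.0477993.
SE = √(0.0455146 × 0.00246966) = 0.0106022.
z = (0.0641026 − 0.0421187)/0.0106022 = 0.0219839/0.0106022 = 2.0735.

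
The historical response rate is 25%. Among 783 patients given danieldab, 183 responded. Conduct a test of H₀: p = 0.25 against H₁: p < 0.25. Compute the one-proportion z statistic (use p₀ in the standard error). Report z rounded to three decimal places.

z = -1.052

p̂ = 183/783 = 0.23372.
Under H₀, SE = √(0.25·0.75/783) = √(0.000239464) = 0.01547.
z = (0.23372 − 0.25)/0.01547 = -0.01628/0.01547 = -1.052.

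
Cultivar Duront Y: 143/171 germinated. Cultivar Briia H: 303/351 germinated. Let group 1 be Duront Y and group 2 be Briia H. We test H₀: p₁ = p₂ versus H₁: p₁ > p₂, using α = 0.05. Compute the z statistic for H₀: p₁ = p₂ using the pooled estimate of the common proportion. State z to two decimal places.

z = -0.82

p̂₁ = 143/171 = 0.8363, p̂₂ = 303/351 = 0.8632.
Pooled p̂ = (143+303)/(171+351) = 446/522 = 0.8544.
SE = √(p̂(1−p̂)(1/n₁+1/n₂)) = √(0.8544·0.1456·0.00869696) = √(0.00108187) = 0.0329.
z = (0.8363 − 0.8632)/0.0329 = -0.0269/0.0329 = -0.82.
p-value = P(Z > -0.821) ≈ 0.7941. With α = 0.05, fail to reject H₀.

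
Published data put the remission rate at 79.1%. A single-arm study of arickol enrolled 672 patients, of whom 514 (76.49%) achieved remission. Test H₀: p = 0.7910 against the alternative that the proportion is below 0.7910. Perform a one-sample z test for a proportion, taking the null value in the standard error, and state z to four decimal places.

z = -1.6653

p̂ = 514/672 = 0.7648810.
Standard error under H₀: √(0.791×0.209/672) = 0.0156847.
z = (0.7648810 − 0.791)/0.0156847 = -0.0261190/0.0156847 = -1.6653.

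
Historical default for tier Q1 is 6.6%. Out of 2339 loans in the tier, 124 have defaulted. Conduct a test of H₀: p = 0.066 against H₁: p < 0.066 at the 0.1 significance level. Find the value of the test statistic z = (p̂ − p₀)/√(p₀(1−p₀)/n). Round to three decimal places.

p̂ = 124/2339 = 0.0530141.
Standard error under H₀: √(0.066×0.934/2339) = 0.0051337.
z = (0.0530141 − 0.066)/0.0051337 = -0.0129859/0.0051337 = -2.530.
p-value = P(Z < -2.530) ≈ 0.0057. With α = 0.1, reject H₀.

z = -2.530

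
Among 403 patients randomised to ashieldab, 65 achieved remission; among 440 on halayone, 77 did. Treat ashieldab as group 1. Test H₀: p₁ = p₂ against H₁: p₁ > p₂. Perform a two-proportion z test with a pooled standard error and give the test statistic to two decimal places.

p̂₁ = 65/403 = 0.1613, p̂₂ = 77/440 = 0.1750.
Pooled p̂ = (65+77)/(403+440) = 142/843 = 0.1684.
SE = √(p̂(1−p̂)(1/n₁+1/n₂)) = √(0.1684·0.8316·0.00475412) = √(0.000665918) = 0.0258.
z = (0.1613 − 0.1750)/0.0258 = -0.0137/0.0258 = -0.53.

z = -0.53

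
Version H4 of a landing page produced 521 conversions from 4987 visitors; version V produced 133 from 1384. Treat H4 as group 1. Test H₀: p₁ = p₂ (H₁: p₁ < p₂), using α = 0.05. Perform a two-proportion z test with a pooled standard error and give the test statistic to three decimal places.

p̂₁ = 521/4987 = 0.10447, p̂₂ = 133/1384 = 0.09610.
Pooled p̂ = (521+133)/(4987+1384) = 654/6371 = 0.10265.
SE = √(p̂(1−p̂)(1/n₁+1/n₂)) = √(0.10265·0.89735·0.000923065) = √(8.50282e-05) = 0.00922.
z = (0.10447 − 0.09610)/0.00922 = 0.00837/0.00922 = 0.908.
p-value = P(Z < 0.908) ≈ 0.8181; since p > α = 0.05, fail to reject H₀.

z = 0.908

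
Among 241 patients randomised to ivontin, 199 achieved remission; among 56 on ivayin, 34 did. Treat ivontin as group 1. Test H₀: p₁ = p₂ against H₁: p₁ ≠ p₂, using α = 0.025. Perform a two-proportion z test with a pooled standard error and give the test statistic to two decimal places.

p̂₁ = 199/241 ≈ 0.8257, p̂₂ = 34/56 ≈ 0.6071.
Pooled p̂ = (199+34)/(241+56) = 233/297 = 0.7845.
SE = √(0.169053 × 0.0220065) = 0.0610.
z = (0.8257 − 0.6071)/0.0610 = 0.2186/0.0610 = 3.58.
p-value = 2·P(Z > 3.584) ≈ 0.0003, so at α = 0.025 we reject H₀.

z = 3.58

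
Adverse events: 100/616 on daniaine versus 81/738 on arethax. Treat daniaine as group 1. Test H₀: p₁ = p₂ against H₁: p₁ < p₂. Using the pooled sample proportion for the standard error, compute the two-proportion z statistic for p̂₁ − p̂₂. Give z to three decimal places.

p̂₁ = 100/616 ≈ 0.16234, p̂₂ = 81/738 ≈ 0.10976.
Pooled p̂ = (100+81)/(616+738) = 181/1354 = 0.13368.
SE = √(p̂(1−p̂)(1/n₁+1/n₂)) = √(0.13368·0.86632·0.00297839) = √(0.000344922) = 0.01857.
z = (0.16234 − 0.10976)/0.01857 = 0.05258/0.01857 = 2.831.

z = 2.831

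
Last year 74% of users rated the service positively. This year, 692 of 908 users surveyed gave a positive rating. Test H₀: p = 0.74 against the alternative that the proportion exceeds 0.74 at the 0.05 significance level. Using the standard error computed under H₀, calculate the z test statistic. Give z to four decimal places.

z = 1.5192

p̂ = 692/908 = 0.762115.
SE = √(p₀(1−p₀)/n) = √(0.1924/908) = 0.014557.
z = (0.762115 − 0.74)/0.014557 = 0.022115/0.014557 = 1.5192.
p-value = P(Z > 1.519) ≈ 0.0644, so at α = 0.05 we fail to reject H₀.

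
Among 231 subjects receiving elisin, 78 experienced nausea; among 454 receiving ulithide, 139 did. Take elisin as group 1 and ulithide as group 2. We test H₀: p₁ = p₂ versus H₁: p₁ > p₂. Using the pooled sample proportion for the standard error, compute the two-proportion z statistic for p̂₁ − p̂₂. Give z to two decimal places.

p̂₁ = 78/231 = 0.3377, p̂₂ = 139/454 = 0.3062.
Pooled p̂ = (78+139)/(231+454) = 217/685 = 0.3168.
SE = √(p̂(1−p̂)(1/n₁+1/n₂)) = √(0.3168·0.6832·0.00653165) = √(0.00141367) = 0.0376.
z = (0.3377 − 0.3062)/0.0376 = 0.0315/0.0376 = 0.84.

z = 0.84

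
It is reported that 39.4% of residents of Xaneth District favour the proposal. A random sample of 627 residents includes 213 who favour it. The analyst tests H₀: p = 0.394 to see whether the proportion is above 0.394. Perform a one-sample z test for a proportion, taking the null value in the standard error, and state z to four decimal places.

p̂ = 213/627 = 0.3397129.
Under H₀, SE = √(0.394·0.606/627) = √(0.000380804) = 0.0195142.
z = (0.3397129 − 0.394)/0.0195142 = -0.0542871/0.0195142 = -2.7819.

z = -2.7819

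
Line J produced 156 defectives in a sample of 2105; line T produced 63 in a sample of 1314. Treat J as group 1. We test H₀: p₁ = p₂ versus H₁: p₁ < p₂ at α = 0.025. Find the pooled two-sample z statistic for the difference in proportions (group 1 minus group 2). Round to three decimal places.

z = 3.039

p̂₁ = 156/2105 ≈ 0.074109, p̂₂ = 63/1314 ≈ 0.047945.
Pooled p̂ = (156+63)/(2105+1314) = 219/3419 = 0.064054.
SE = √(0.0599509 × 0.00123609) = 0.008608.
z = (0.074109 − 0.047945)/0.008608 = 0.026164/0.008608 = 3.039.
p-value = P(Z < 3.039) ≈ 0.9988; since p > α = 0.025, fail to reject H₀.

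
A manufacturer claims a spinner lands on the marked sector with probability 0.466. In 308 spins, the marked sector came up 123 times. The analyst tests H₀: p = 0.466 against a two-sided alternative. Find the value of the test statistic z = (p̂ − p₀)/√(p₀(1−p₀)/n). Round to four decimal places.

z = -2.3448

p̂ = 123/308 = 0.399351.
Standard error under H₀: √(0.466×0.534/308) = 0.028424.
z = (0.399351 − 0.466)/0.028424 = -0.066649/0.028424 = -2.3448.
Two-sided p-value ≈ 2·Φ(−2.345) = 0.0190.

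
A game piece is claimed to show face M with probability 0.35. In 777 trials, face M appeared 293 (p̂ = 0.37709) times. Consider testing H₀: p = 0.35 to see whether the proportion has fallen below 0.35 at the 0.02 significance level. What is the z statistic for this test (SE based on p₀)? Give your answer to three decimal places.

p̂ = 293/777 = 0.37709.
Standard error under H₀: √(0.35×0.65/777) = 0.01711.
z = (0.37709 − 0.35)/0.01711 = 0.02709/0.01711 = 1.583.
p-value = P(Z < 1.583) ≈ 0.9433. With α = 0.02, fail to reject H₀.

z = 1.583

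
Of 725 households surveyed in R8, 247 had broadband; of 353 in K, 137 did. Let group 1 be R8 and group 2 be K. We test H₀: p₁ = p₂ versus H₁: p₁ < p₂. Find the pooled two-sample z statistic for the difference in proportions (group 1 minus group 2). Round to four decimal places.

p̂₁ = 247/725 ≈ 0.340690, p̂₂ = 137/353 ≈ 0.388102.
Pooled p̂ = (247+137)/(725+353) = 384/1078 = 0.356215.
SE = √(p̂(1−p̂)(1/n₁+1/n₂)) = √(0.356215·0.643785·0.00421217) = √(0.00096596) = 0.031080.
z = (0.340690 − 0.388102)/0.031080 = -0.047412/0.031080 = -1.5255.
p-value = P(Z < -1.525) ≈ 0.0636.

z = -1.5255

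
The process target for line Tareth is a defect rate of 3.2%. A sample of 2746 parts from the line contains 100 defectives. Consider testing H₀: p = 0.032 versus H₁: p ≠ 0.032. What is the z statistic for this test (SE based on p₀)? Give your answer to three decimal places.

z = 1.315

p̂ = 100/2746 ≈ 0.03642.
SE = √(p₀(1−p₀)/n) = √(0.030976/2746) = 0.00336.
z = (0.03642 − 0.032)/0.00336 = 0.00442/0.00336 = 1.315.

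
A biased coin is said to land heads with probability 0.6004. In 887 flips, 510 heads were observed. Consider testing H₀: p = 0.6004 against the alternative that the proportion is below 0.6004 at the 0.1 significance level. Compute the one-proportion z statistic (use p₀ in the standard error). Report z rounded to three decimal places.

z = -1.546

p̂ = 510/887 ≈ 0.57497.
Under H₀, SE = √(0.6004·0.3996/887) = √(0.000270485) = 0.01645.
z = (0.57497 − 0.6004)/0.01645 = -0.02543/0.01645 = -1.546.
p-value = P(Z < -1.546) ≈ 0.0610, so at α = 0.1 we reject H₀.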